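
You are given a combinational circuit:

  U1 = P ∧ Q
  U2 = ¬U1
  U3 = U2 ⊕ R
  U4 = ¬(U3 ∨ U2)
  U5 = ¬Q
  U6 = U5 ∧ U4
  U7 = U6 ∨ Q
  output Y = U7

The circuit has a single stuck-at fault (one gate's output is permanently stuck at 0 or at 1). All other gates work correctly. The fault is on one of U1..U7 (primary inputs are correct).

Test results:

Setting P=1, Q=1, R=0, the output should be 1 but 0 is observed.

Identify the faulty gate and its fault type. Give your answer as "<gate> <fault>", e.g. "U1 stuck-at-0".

Fault-free values for test 1 (P=1, Q=1, R=0): U1=1, U2=0, U3=0, U4=1, U5=0, U6=0, U7=1, giving Y=1. Observed 0.
Test 1: faults giving observed 0 are {U7 stuck-at-0}.
Only U7 stuck-at-0 is consistent with every test.

U7 stuck-at-0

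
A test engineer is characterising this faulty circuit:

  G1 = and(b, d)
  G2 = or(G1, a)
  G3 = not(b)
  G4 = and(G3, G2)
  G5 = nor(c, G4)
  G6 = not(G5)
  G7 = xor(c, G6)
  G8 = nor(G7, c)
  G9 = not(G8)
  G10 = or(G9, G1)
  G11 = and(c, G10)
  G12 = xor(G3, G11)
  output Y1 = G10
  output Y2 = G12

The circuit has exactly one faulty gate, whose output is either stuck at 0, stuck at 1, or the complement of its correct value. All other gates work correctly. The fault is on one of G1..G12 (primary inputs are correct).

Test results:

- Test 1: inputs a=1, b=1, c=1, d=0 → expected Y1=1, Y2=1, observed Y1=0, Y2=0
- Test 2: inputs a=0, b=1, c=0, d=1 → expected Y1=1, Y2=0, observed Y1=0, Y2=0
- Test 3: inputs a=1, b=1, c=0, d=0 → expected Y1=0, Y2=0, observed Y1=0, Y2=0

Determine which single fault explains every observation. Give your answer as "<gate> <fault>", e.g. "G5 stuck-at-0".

G10 stuck-at-0

Fault-free values for test 1 (a=1, b=1, c=1, d=0): G1=0, G2=1, G3=0, G4=0, G5=0, G6=1, G7=0, G8=0, G9=1, G10=1, G11=1, G12=1, giving Y1=1, Y2=1. Observed Y1=0, Y2=0.
Test 1: faults giving observed Y1=0, Y2=0 are {G8 stuck-at-1, G8 inverted output, G9 stuck-at-0, G9 inverted output, G10 stuck-at-0, G10 inverted output}.
Test 2 (a=0, b=1, c=0, d=1): fault-free G1=1, G2=1, G3=0, G4=0, G5=1, G6=0, G7=0, G8=1, G9=0, G10=1, G11=0, G12=0 → Y1=1, Y2=0; observed Y1=0, Y2=0. Eliminates G8 stuck-at-1, G8 inverted output, G9 stuck-at-0, G9 inverted output.
Test 3 (a=1, b=1, c=0, d=0): fault-free G1=0, G2=1, G3=0, G4=0, G5=1, G6=0, G7=0, G8=1, G9=0, G10=0, G11=0, G12=0 → Y1=0, Y2=0; observed Y1=0, Y2=0. Eliminates G10 inverted output.
Only G10 stuck-at-0 is consistent with every test.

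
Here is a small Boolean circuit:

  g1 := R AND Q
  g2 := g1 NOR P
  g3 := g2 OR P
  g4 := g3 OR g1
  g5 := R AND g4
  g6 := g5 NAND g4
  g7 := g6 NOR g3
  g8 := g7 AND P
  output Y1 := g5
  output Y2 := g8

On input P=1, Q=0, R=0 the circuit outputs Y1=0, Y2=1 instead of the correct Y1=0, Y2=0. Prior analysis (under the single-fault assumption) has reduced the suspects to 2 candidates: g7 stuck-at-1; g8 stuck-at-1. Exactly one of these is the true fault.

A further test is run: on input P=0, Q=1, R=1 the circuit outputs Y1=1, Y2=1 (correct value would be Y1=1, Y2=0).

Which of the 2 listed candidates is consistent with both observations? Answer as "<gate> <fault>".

g8 stuck-at-1

Evaluate each candidate on input P=0, Q=1, R=1:
  g7 stuck-at-1: g1=1, g2=0, g3=0, g4=1, g5=1, g6=0, g7=1 [stuck-at-1], g8=0 → Y1=1, Y2=0 — eliminated
  g8 stuck-at-1: g1=1, g2=0, g3=0, g4=1, g5=1, g6=0, g7=1, g8=1 [stuck-at-1] → Y1=1, Y2=1 — matches
Only g8 stuck-at-1 reproduces the observed Y1=1, Y2=1.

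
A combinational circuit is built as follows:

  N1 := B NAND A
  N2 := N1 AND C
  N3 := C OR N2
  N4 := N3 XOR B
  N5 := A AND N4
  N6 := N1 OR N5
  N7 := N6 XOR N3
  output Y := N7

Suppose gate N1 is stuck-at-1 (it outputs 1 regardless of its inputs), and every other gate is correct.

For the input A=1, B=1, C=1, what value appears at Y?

0

Propagate with N1 forced: N1=1 [stuck-at-1], N2=1, N3=1, N4=0, N5=0, N6=1, N7=0.
So Y = 0. (Without the fault it would be 1.)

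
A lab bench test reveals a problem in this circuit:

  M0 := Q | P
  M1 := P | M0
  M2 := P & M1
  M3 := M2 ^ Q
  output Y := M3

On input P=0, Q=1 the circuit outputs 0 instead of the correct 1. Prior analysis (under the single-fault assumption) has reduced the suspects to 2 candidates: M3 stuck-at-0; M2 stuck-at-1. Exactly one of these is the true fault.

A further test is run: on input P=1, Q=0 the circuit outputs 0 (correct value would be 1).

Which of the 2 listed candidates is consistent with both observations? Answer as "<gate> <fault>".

M3 stuck-at-0

Evaluate each candidate on input P=1, Q=0:
  M3 stuck-at-0: M0=1, M1=1, M2=1, M3=0 [stuck-at-0] → 0 — matches
  M2 stuck-at-1: M0=1, M1=1, M2=1 [stuck-at-1], M3=1 → 1 — eliminated
Only M3 stuck-at-0 reproduces the observed 0.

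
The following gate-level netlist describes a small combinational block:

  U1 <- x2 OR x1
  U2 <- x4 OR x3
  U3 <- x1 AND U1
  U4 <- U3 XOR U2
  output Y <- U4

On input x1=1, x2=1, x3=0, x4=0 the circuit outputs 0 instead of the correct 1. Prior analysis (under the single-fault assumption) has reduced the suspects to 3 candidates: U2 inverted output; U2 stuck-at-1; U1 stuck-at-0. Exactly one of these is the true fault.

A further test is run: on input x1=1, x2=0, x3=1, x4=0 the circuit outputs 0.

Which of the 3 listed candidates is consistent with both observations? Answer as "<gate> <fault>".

U2 stuck-at-1

Evaluate each candidate on input x1=1, x2=0, x3=1, x4=0:
  U2 inverted output: U1=1, U2=0 [inverted output], U3=1, U4=1 → 1 — eliminated
  U2 stuck-at-1: U1=1, U2=1 [stuck-at-1], U3=1, U4=0 → 0 — matches
  U1 stuck-at-0: U1=0 [stuck-at-0], U2=1, U3=0, U4=1 → 1 — eliminated
Only U2 stuck-at-1 reproduces the observed 0.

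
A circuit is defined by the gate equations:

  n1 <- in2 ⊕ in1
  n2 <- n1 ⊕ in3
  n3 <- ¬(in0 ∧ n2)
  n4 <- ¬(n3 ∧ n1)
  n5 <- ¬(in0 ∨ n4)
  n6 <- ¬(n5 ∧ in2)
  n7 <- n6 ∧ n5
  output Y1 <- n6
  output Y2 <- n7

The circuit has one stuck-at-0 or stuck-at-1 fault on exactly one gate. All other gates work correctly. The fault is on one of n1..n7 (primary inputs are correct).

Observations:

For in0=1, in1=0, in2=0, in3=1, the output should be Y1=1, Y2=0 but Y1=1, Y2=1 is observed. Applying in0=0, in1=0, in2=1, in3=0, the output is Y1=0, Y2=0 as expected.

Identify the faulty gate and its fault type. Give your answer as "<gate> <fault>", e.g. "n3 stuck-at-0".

n5 stuck-at-1

Fault-free values for test 1 (in0=1, in1=0, in2=0, in3=1): n1=0, n2=1, n3=0, n4=1, n5=0, n6=1, n7=0, giving Y1=1, Y2=0. Observed Y1=1, Y2=1.
Test 1: faults giving observed Y1=1, Y2=1 are {n5 stuck-at-1, n7 stuck-at-1}.
Test 2 (in0=0, in1=0, in2=1, in3=0): fault-free n1=1, n2=1, n3=1, n4=0, n5=1, n6=0, n7=0 → Y1=0, Y2=0; observed Y1=0, Y2=0. Eliminates n7 stuck-at-1.
Only n5 stuck-at-1 is consistent with every test.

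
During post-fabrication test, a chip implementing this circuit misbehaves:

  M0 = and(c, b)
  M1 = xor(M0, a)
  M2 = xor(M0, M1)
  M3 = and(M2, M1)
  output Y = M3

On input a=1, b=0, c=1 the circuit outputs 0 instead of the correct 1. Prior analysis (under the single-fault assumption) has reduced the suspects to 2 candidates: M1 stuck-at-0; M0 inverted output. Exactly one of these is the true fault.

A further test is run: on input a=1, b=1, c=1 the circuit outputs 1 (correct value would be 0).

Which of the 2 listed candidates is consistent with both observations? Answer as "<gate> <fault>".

M0 inverted output

Evaluate each candidate on input a=1, b=1, c=1:
  M1 stuck-at-0: M0=1, M1=0 [stuck-at-0], M2=1, M3=0 → 0 — eliminated
  M0 inverted output: M0=0 [inverted output], M1=1, M2=1, M3=1 → 1 — matches
Only M0 inverted output reproduces the observed 1.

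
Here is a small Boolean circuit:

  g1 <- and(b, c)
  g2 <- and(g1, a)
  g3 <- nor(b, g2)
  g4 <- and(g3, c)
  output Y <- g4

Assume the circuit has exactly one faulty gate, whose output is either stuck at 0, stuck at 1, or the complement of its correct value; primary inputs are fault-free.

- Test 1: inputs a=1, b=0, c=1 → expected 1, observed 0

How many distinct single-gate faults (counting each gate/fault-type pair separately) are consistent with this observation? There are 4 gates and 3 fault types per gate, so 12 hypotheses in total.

Fault-free: g1=0, g2=0, g3=1, g4=1 → 1. Observed 0.
  g1 stuck-at-0: output 1 ✗
  g1 stuck-at-1: output 0 ✓
  g1 inverted output: output 0 ✓
  g2 stuck-at-0: output 1 ✗
  g2 stuck-at-1: output 0 ✓
  g2 inverted output: output 0 ✓
  g3 stuck-at-0: output 0 ✓
  g3 stuck-at-1: output 1 ✗
  g3 inverted output: output 0 ✓
  g4 stuck-at-0: output 0 ✓
  g4 stuck-at-1: output 1 ✗
  g4 inverted output: output 0 ✓
Consistent faults: {g1 stuck-at-1, g1 inverted output, g2 stuck-at-1, g2 inverted output, g3 stuck-at-0, g3 inverted output, g4 stuck-at-0, g4 inverted output} — 8 in all.

8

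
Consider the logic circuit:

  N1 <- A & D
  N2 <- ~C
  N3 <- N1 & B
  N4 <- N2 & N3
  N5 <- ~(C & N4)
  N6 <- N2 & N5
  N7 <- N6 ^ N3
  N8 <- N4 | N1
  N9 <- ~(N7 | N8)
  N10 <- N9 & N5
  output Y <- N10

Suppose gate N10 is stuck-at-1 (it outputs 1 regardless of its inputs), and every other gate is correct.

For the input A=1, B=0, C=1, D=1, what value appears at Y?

Propagate with N10 forced: N1=1, N2=0, N3=0, N4=0, N5=1, N6=0, N7=0, N8=1, N9=0, N10=1 [stuck-at-1].
So Y = 1. (Without the fault it would be 0.)

1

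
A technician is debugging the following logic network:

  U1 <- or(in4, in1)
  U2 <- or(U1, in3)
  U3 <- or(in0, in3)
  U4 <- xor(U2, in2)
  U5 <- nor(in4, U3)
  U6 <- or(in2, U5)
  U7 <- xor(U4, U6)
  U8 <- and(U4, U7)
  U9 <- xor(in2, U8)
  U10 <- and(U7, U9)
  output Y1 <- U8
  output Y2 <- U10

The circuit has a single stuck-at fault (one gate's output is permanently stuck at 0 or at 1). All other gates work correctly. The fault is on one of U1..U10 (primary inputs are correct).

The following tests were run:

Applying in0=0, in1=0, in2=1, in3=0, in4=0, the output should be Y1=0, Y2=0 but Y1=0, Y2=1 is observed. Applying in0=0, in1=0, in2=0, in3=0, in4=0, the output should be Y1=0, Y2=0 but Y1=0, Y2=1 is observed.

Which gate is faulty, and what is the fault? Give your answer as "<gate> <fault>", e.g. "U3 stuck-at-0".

Fault-free values for test 1 (in0=0, in1=0, in2=1, in3=0, in4=0): U1=0, U2=0, U3=0, U4=1, U5=1, U6=1, U7=0, U8=0, U9=1, U10=0, giving Y1=0, Y2=0. Observed Y1=0, Y2=1.
Test 1: faults giving observed Y1=0, Y2=1 are {U1 stuck-at-1, U2 stuck-at-1, U4 stuck-at-0, U10 stuck-at-1}.
Test 2 (in0=0, in1=0, in2=0, in3=0, in4=0): fault-free U1=0, U2=0, U3=0, U4=0, U5=1, U6=1, U7=1, U8=0, U9=0, U10=0 → Y1=0, Y2=0; observed Y1=0, Y2=1. Eliminates U1 stuck-at-1, U2 stuck-at-1, U4 stuck-at-0.
Only U10 stuck-at-1 is consistent with every test.

U10 stuck-at-1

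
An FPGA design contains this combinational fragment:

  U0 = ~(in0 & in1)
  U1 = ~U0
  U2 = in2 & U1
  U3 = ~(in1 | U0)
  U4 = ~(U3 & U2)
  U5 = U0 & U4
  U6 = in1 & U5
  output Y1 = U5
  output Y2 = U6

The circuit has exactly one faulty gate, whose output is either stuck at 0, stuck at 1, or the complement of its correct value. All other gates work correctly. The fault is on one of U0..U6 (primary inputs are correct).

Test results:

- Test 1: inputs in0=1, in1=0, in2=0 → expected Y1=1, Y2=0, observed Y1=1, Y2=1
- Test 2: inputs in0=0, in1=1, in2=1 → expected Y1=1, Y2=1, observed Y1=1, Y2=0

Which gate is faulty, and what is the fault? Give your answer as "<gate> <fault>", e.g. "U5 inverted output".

Fault-free values for test 1 (in0=1, in1=0, in2=0): U0=1, U1=0, U2=0, U3=0, U4=1, U5=1, U6=0, giving Y1=1, Y2=0. Observed Y1=1, Y2=1.
Test 1: faults giving observed Y1=1, Y2=1 are {U6 stuck-at-1, U6 inverted output}.
Test 2 (in0=0, in1=1, in2=1): fault-free U0=1, U1=0, U2=0, U3=0, U4=1, U5=1, U6=1 → Y1=1, Y2=1; observed Y1=1, Y2=0. Eliminates U6 stuck-at-1.
Only U6 inverted output is consistent with every test.

U6 inverted output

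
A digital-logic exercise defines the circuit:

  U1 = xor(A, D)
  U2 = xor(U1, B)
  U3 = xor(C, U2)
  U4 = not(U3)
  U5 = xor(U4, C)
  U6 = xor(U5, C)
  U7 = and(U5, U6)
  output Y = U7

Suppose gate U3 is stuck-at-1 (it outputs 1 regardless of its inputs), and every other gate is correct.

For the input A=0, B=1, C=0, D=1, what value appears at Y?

0

Propagate with U3 forced: U1=1, U2=0, U3=1 [stuck-at-1], U4=0, U5=0, U6=0, U7=0.
So Y = 0. (Without the fault it would be 1.)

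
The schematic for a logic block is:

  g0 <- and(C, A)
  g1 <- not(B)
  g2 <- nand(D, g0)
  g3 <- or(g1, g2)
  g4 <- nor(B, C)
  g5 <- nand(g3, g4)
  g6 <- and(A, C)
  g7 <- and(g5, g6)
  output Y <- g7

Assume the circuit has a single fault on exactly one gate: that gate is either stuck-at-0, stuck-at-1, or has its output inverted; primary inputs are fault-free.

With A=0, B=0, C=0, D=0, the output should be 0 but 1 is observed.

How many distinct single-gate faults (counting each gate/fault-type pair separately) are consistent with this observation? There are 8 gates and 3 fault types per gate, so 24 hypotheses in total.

Fault-free: g0=0, g1=1, g2=1, g3=1, g4=1, g5=0, g6=0, g7=0 → 0. Observed 1.
  g0: none of the 3 fault types match ✗
  g1: none of the 3 fault types match ✗
  g2: none of the 3 fault types match ✗
  g3: none of the 3 fault types match ✗
  g4: none of the 3 fault types match ✗
  g5: none of the 3 fault types match ✗
  g6: none of the 3 fault types match ✗
  g7: stuck-at-1, inverted output ✓; others ✗
Consistent faults: {g7 stuck-at-1, g7 inverted output} — 2 in all.

2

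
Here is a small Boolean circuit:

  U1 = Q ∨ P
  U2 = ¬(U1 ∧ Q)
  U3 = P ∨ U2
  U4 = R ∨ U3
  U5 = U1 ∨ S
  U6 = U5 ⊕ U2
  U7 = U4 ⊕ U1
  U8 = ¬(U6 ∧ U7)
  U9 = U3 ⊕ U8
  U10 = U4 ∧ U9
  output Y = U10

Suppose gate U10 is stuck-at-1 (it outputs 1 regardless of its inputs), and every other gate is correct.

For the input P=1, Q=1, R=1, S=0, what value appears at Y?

1

Propagate with U10 forced: U1=1, U2=0, U3=1, U4=1, U5=1, U6=1, U7=0, U8=1, U9=0, U10=1 [stuck-at-1].
So Y = 1. (Without the fault it would be 0.)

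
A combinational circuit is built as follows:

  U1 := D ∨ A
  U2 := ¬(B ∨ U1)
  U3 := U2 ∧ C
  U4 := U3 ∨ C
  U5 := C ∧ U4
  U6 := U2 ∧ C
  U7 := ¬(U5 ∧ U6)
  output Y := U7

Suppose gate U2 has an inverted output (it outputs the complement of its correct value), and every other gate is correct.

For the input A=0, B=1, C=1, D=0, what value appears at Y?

0

Propagate with U2 forced: U1=0, U2=1 [inverted output], U3=1, U4=1, U5=1, U6=1, U7=0.
So Y = 0. (Without the fault it would be 1.)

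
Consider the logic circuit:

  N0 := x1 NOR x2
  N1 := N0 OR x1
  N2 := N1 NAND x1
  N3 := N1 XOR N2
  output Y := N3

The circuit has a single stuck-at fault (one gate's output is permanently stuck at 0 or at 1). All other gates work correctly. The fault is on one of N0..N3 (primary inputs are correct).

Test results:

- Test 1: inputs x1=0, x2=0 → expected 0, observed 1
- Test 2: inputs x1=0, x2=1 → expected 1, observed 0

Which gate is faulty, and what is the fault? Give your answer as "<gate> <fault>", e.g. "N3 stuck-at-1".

N2 stuck-at-0

Fault-free values for test 1 (x1=0, x2=0): N0=1, N1=1, N2=1, N3=0, giving Y=0. Observed 1.
Test 1: faults giving observed 1 are {N0 stuck-at-0, N1 stuck-at-0, N2 stuck-at-0, N3 stuck-at-1}.
Test 2 (x1=0, x2=1): fault-free N0=0, N1=0, N2=1, N3=1 → 1; observed 0. Eliminates N0 stuck-at-0, N1 stuck-at-0, N3 stuck-at-1.
Only N2 stuck-at-0 is consistent with every test.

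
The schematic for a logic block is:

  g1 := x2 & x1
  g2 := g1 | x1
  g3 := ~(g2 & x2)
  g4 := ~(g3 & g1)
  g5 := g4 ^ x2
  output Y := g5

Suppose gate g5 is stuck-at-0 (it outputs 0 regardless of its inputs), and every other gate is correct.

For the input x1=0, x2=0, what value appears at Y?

0

Propagate with g5 forced: g1=0, g2=0, g3=1, g4=1, g5=0 [stuck-at-0].
So Y = 0. (Without the fault it would be 1.)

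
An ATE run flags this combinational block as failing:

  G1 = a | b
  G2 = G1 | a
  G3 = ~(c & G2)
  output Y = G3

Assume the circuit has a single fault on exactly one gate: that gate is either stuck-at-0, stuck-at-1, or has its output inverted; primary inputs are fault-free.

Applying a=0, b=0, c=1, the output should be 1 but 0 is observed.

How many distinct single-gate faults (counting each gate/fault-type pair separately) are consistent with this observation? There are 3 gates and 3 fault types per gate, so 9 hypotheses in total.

Fault-free: G1=0, G2=0, G3=1 → 1. Observed 0.
  G1 stuck-at-0: output 1 ✗
  G1 stuck-at-1: output 0 ✓
  G1 inverted output: output 0 ✓
  G2 stuck-at-0: output 1 ✗
  G2 stuck-at-1: output 0 ✓
  G2 inverted output: output 0 ✓
  G3 stuck-at-0: output 0 ✓
  G3 stuck-at-1: output 1 ✗
  G3 inverted output: output 0 ✓
Consistent faults: {G1 stuck-at-1, G1 inverted output, G2 stuck-at-1, G2 inverted output, G3 stuck-at-0, G3 inverted output} — 6 in all.

6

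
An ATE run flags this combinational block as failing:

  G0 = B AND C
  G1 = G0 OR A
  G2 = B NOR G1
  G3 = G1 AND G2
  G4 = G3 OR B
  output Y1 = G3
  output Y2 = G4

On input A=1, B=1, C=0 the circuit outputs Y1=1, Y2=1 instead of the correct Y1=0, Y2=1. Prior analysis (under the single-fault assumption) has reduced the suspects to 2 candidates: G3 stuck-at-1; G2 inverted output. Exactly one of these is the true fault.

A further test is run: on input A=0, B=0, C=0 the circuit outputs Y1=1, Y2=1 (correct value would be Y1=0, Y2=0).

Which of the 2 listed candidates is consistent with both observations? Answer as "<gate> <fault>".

Evaluate each candidate on input A=0, B=0, C=0:
  G3 stuck-at-1: G0=0, G1=0, G2=1, G3=1 [stuck-at-1], G4=1 → Y1=1, Y2=1 — matches
  G2 inverted output: G0=0, G1=0, G2=0 [inverted output], G3=0, G4=0 → Y1=0, Y2=0 — eliminated
Only G3 stuck-at-1 reproduces the observed Y1=1, Y2=1.

G3 stuck-at-1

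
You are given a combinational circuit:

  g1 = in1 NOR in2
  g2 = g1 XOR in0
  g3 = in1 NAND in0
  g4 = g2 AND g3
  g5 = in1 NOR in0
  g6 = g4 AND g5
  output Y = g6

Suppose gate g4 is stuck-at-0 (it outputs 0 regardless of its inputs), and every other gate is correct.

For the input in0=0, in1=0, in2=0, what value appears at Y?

0

Propagate with g4 forced: g1=1, g2=1, g3=1, g4=0 [stuck-at-0], g5=1, g6=0.
So Y = 0. (Without the fault it would be 1.)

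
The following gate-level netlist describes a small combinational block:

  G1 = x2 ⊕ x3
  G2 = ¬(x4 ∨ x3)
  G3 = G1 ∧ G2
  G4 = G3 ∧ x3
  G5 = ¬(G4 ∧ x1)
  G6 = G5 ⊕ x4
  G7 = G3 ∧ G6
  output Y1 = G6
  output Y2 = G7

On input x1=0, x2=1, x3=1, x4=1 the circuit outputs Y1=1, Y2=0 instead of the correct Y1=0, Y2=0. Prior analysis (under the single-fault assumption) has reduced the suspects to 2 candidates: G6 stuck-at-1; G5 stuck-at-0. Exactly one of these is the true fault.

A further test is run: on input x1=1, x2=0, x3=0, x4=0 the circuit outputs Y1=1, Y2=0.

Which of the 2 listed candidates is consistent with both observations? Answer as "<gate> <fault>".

Evaluate each candidate on input x1=1, x2=0, x3=0, x4=0:
  G6 stuck-at-1: G1=0, G2=1, G3=0, G4=0, G5=1, G6=1 [stuck-at-1], G7=0 → Y1=1, Y2=0 — matches
  G5 stuck-at-0: G1=0, G2=1, G3=0, G4=0, G5=0 [stuck-at-0], G6=0, G7=0 → Y1=0, Y2=0 — eliminated
Only G6 stuck-at-1 reproduces the observed Y1=1, Y2=0.

G6 stuck-at-1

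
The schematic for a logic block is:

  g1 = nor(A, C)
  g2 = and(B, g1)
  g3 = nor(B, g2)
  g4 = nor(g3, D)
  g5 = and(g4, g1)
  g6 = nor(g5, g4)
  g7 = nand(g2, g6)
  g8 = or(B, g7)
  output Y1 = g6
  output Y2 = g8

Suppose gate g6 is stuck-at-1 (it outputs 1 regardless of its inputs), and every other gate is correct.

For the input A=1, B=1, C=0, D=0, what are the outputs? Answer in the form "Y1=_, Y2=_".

Propagate with g6 forced: g1=0, g2=0, g3=0, g4=1, g5=0, g6=1 [stuck-at-1], g7=1, g8=1.
So the outputs are Y1=1, Y2=1. (Without the fault they would be Y1=0, Y2=1.)

Y1=1, Y2=1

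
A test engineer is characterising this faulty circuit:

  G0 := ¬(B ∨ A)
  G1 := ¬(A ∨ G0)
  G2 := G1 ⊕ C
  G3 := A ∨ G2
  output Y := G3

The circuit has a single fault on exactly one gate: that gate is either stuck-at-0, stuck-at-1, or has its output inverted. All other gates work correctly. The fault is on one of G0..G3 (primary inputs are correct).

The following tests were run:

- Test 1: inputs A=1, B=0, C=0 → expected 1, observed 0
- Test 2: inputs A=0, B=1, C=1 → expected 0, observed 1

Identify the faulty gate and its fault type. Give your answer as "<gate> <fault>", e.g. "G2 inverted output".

Fault-free values for test 1 (A=1, B=0, C=0): G0=0, G1=0, G2=0, G3=1, giving Y=1. Observed 0.
Test 1: faults giving observed 0 are {G3 stuck-at-0, G3 inverted output}.
Test 2 (A=0, B=1, C=1): fault-free G0=0, G1=1, G2=0, G3=0 → 0; observed 1. Eliminates G3 stuck-at-0.
Only G3 inverted output is consistent with every test.

G3 inverted output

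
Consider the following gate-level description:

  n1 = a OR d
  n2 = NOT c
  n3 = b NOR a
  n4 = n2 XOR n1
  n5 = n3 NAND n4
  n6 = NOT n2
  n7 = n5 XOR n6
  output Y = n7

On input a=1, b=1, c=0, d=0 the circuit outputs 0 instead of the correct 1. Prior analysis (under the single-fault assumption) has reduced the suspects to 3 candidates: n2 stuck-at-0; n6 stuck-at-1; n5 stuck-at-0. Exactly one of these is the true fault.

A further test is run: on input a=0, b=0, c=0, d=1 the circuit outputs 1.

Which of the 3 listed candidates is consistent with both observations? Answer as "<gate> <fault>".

n2 stuck-at-0

Evaluate each candidate on input a=0, b=0, c=0, d=1:
  n2 stuck-at-0: n1=1, n2=0 [stuck-at-0], n3=1, n4=1, n5=0, n6=1, n7=1 → 1 — matches
  n6 stuck-at-1: n1=1, n2=1, n3=1, n4=0, n5=1, n6=1 [stuck-at-1], n7=0 → 0 — eliminated
  n5 stuck-at-0: n1=1, n2=1, n3=1, n4=0, n5=0 [stuck-at-0], n6=0, n7=0 → 0 — eliminated
Only n2 stuck-at-0 reproduces the observed 1.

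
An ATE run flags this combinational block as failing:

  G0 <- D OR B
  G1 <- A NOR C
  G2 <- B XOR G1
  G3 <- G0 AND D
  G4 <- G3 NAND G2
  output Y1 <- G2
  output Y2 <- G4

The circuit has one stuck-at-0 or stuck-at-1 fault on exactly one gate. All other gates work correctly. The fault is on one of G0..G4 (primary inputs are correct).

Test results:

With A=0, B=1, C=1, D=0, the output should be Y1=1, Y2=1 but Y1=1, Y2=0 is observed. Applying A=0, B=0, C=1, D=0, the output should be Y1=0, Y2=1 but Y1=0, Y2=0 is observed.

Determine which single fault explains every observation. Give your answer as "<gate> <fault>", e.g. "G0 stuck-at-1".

Fault-free values for test 1 (A=0, B=1, C=1, D=0): G0=1, G1=0, G2=1, G3=0, G4=1, giving Y1=1, Y2=1. Observed Y1=1, Y2=0.
Test 1: faults giving observed Y1=1, Y2=0 are {G3 stuck-at-1, G4 stuck-at-0}.
Test 2 (A=0, B=0, C=1, D=0): fault-free G0=0, G1=0, G2=0, G3=0, G4=1 → Y1=0, Y2=1; observed Y1=0, Y2=0. Eliminates G3 stuck-at-1.
Only G4 stuck-at-0 is consistent with every test.

G4 stuck-at-0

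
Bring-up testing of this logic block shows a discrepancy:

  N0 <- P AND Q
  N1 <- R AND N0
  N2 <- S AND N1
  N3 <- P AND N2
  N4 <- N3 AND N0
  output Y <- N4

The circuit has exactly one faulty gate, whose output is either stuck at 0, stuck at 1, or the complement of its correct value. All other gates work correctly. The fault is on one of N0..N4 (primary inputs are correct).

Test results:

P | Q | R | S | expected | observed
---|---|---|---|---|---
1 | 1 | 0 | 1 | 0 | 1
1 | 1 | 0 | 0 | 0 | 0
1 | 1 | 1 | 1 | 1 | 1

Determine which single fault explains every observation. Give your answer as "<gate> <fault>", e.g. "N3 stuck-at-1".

Fault-free values for test 1 (P=1, Q=1, R=0, S=1): N0=1, N1=0, N2=0, N3=0, N4=0, giving Y=0. Observed 1.
Test 1: faults giving observed 1 are {N1 stuck-at-1, N1 inverted output, N2 stuck-at-1, N2 inverted output, N3 stuck-at-1, N3 inverted output, N4 stuck-at-1, N4 inverted output}.
Test 2 (P=1, Q=1, R=0, S=0): fault-free N0=1, N1=0, N2=0, N3=0, N4=0 → 0; observed 0. Eliminates N2 stuck-at-1, N2 inverted output, N3 stuck-at-1, N3 inverted output, N4 stuck-at-1, N4 inverted output.
Test 3 (P=1, Q=1, R=1, S=1): fault-free N0=1, N1=1, N2=1, N3=1, N4=1 → 1; observed 1. Eliminates N1 inverted output.
Only N1 stuck-at-1 is consistent with every test.

N1 stuck-at-1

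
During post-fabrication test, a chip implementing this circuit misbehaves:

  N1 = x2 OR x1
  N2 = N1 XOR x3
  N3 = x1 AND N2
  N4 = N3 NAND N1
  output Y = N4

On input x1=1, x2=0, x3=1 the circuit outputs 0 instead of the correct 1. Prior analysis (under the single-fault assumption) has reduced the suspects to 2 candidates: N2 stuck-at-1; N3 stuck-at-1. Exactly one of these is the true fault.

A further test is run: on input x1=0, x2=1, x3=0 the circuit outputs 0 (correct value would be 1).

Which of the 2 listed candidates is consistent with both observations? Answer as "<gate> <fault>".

N3 stuck-at-1

Evaluate each candidate on input x1=0, x2=1, x3=0:
  N2 stuck-at-1: N1=1, N2=1 [stuck-at-1], N3=0, N4=1 → 1 — eliminated
  N3 stuck-at-1: N1=1, N2=1, N3=1 [stuck-at-1], N4=0 → 0 — matches
Only N3 stuck-at-1 reproduces the observed 0.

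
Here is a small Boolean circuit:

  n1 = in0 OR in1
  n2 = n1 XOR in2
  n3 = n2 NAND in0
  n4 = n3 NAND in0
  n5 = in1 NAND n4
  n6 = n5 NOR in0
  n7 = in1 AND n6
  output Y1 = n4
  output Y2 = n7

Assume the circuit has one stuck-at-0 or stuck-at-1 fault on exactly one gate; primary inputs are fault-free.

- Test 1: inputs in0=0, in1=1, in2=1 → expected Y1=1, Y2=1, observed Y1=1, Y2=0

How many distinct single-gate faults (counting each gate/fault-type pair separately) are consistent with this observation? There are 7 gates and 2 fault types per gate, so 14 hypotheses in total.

Fault-free: n1=1, n2=0, n3=1, n4=1, n5=0, n6=1, n7=1 → Y1=1, Y2=1. Observed Y1=1, Y2=0.
  n1 stuck-at-0: output Y1=1, Y2=1 ✗
  n1 stuck-at-1: output Y1=1, Y2=1 ✗
  n2 stuck-at-0: output Y1=1, Y2=1 ✗
  n2 stuck-at-1: output Y1=1, Y2=1 ✗
  n3 stuck-at-0: output Y1=1, Y2=1 ✗
  n3 stuck-at-1: output Y1=1, Y2=1 ✗
  n4 stuck-at-0: output Y1=0, Y2=0 ✗
  n4 stuck-at-1: output Y1=1, Y2=1 ✗
  n5 stuck-at-0: output Y1=1, Y2=1 ✗
  n5 stuck-at-1: output Y1=1, Y2=0 ✓
  n6 stuck-at-0: output Y1=1, Y2=0 ✓
  n6 stuck-at-1: output Y1=1, Y2=1 ✗
  n7 stuck-at-0: output Y1=1, Y2=0 ✓
  n7 stuck-at-1: output Y1=1, Y2=1 ✗
Consistent faults: {n5 stuck-at-1, n6 stuck-at-0, n7 stuck-at-0} — 3 in all.

3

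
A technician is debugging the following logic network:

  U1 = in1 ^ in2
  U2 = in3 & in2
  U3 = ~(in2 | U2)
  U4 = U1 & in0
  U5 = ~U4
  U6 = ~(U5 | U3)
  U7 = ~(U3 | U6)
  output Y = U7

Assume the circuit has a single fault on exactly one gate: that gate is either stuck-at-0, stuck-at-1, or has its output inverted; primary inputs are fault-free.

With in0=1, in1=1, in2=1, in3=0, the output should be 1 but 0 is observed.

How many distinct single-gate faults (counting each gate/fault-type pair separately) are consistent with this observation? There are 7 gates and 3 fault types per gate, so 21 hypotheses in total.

Fault-free: U1=0, U2=0, U3=0, U4=0, U5=1, U6=0, U7=1 → 1. Observed 0.
  U1: stuck-at-1, inverted output ✓; others ✗
  U2: none of the 3 fault types match ✗
  U3: stuck-at-1, inverted output ✓; others ✗
  U4: stuck-at-1, inverted output ✓; others ✗
  U5: stuck-at-0, inverted output ✓; others ✗
  U6: stuck-at-1, inverted output ✓; others ✗
  U7: stuck-at-0, inverted output ✓; others ✗
Consistent faults: {U1 stuck-at-1, U1 inverted output, U3 stuck-at-1, U3 inverted output, U4 stuck-at-1, U4 inverted output, U5 stuck-at-0, U5 inverted output, U6 stuck-at-1, U6 inverted output, U7 stuck-at-0, U7 inverted output} — 12 in all.

12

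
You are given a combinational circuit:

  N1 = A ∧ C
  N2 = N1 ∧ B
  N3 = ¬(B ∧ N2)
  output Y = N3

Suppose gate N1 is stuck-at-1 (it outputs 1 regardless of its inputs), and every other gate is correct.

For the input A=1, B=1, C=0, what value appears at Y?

0

Propagate with N1 forced: N1=1 [stuck-at-1], N2=1, N3=0.
So Y = 0. (Without the fault it would be 1.)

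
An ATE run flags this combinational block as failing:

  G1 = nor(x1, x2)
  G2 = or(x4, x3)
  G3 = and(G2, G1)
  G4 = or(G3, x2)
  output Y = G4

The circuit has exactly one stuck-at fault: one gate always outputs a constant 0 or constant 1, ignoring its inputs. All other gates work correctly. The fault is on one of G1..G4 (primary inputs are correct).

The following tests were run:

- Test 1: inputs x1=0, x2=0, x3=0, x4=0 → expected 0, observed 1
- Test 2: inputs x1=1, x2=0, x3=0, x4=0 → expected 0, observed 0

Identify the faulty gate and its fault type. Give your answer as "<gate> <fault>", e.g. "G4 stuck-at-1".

G2 stuck-at-1

Fault-free values for test 1 (x1=0, x2=0, x3=0, x4=0): G1=1, G2=0, G3=0, G4=0, giving Y=0. Observed 1.
Test 1: faults giving observed 1 are {G2 stuck-at-1, G3 stuck-at-1, G4 stuck-at-1}.
Test 2 (x1=1, x2=0, x3=0, x4=0): fault-free G1=0, G2=0, G3=0, G4=0 → 0; observed 0. Eliminates G3 stuck-at-1, G4 stuck-at-1.
Only G2 stuck-at-1 is consistent with every test.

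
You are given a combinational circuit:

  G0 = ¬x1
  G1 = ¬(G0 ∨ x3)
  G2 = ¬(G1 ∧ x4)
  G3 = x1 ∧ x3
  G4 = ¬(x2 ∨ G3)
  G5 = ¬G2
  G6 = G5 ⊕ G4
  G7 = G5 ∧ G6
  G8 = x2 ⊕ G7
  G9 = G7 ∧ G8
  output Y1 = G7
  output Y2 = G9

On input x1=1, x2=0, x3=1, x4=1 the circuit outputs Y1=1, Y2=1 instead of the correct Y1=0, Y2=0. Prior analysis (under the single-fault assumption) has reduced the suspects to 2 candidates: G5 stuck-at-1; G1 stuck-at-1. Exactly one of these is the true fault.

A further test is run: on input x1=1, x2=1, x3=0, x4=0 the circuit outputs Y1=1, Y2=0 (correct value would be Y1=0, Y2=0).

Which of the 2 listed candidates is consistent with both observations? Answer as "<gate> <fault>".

G5 stuck-at-1

Evaluate each candidate on input x1=1, x2=1, x3=0, x4=0:
  G5 stuck-at-1: G0=0, G1=1, G2=1, G3=0, G4=0, G5=1 [stuck-at-1], G6=1, G7=1, G8=0, G9=0 → Y1=1, Y2=0 — matches
  G1 stuck-at-1: G0=0, G1=1 [stuck-at-1], G2=1, G3=0, G4=0, G5=0, G6=0, G7=0, G8=1, G9=0 → Y1=0, Y2=0 — eliminated
Only G5 stuck-at-1 reproduces the observed Y1=1, Y2=0.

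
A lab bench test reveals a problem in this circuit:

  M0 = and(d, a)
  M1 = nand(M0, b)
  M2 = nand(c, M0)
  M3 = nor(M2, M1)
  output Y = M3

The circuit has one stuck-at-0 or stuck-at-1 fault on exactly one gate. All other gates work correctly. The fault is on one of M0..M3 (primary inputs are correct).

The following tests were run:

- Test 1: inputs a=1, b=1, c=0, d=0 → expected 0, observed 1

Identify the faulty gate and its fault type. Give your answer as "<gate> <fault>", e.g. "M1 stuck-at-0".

M3 stuck-at-1

Fault-free values for test 1 (a=1, b=1, c=0, d=0): M0=0, M1=1, M2=1, M3=0, giving Y=0. Observed 1.
Test 1: faults giving observed 1 are {M3 stuck-at-1}.
Only M3 stuck-at-1 is consistent with every test.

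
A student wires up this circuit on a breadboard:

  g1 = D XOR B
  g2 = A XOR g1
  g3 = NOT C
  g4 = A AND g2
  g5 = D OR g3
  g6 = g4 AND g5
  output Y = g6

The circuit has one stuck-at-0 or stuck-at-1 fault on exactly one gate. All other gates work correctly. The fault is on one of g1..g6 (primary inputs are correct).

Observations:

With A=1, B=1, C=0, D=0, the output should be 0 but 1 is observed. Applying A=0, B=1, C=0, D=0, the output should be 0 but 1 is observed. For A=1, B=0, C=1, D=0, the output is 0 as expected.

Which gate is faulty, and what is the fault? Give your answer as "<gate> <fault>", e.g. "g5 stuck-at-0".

Fault-free values for test 1 (A=1, B=1, C=0, D=0): g1=1, g2=0, g3=1, g4=0, g5=1, g6=0, giving Y=0. Observed 1.
Test 1: faults giving observed 1 are {g1 stuck-at-0, g2 stuck-at-1, g4 stuck-at-1, g6 stuck-at-1}.
Test 2 (A=0, B=1, C=0, D=0): fault-free g1=1, g2=1, g3=1, g4=0, g5=1, g6=0 → 0; observed 1. Eliminates g1 stuck-at-0, g2 stuck-at-1.
Test 3 (A=1, B=0, C=1, D=0): fault-free g1=0, g2=1, g3=0, g4=1, g5=0, g6=0 → 0; observed 0. Eliminates g6 stuck-at-1.
Only g4 stuck-at-1 is consistent with every test.

g4 stuck-at-1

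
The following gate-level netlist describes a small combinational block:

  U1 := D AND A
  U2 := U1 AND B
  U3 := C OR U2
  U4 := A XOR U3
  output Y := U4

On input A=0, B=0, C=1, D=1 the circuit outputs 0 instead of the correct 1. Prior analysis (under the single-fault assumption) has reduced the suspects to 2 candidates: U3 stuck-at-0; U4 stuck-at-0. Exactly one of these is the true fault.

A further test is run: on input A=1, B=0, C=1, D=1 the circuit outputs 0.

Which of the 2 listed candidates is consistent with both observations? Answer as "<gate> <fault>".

Evaluate each candidate on input A=1, B=0, C=1, D=1:
  U3 stuck-at-0: U1=1, U2=0, U3=0 [stuck-at-0], U4=1 → 1 — eliminated
  U4 stuck-at-0: U1=1, U2=0, U3=1, U4=0 [stuck-at-0] → 0 — matches
Only U4 stuck-at-0 reproduces the observed 0.

U4 stuck-at-0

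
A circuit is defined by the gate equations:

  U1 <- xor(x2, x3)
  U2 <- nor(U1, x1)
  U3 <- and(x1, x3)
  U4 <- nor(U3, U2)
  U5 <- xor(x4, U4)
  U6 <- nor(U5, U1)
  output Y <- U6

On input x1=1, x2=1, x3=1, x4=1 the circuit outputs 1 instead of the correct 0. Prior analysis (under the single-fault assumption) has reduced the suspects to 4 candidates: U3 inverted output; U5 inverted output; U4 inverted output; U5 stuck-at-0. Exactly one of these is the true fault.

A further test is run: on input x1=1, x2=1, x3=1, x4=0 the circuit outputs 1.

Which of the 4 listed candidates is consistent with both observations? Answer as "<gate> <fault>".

U5 stuck-at-0

Evaluate each candidate on input x1=1, x2=1, x3=1, x4=0:
  U3 inverted output: U1=0, U2=0, U3=0 [inverted output], U4=1, U5=1, U6=0 → 0 — eliminated
  U5 inverted output: U1=0, U2=0, U3=1, U4=0, U5=1 [inverted output], U6=0 → 0 — eliminated
  U4 inverted output: U1=0, U2=0, U3=1, U4=1 [inverted output], U5=1, U6=0 → 0 — eliminated
  U5 stuck-at-0: U1=0, U2=0, U3=1, U4=0, U5=0 [stuck-at-0], U6=1 → 1 — matches
Only U5 stuck-at-0 reproduces the observed 1.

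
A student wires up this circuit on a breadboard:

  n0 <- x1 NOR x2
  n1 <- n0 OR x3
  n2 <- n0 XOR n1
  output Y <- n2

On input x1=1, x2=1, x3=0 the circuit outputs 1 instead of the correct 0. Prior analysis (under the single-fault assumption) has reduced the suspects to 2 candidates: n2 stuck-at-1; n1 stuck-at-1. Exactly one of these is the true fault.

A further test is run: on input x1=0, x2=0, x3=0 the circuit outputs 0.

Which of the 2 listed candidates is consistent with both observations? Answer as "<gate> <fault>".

n1 stuck-at-1

Evaluate each candidate on input x1=0, x2=0, x3=0:
  n2 stuck-at-1: n0=1, n1=1, n2=1 [stuck-at-1] → 1 — eliminated
  n1 stuck-at-1: n0=1, n1=1 [stuck-at-1], n2=0 → 0 — matches
Only n1 stuck-at-1 reproduces the observed 0.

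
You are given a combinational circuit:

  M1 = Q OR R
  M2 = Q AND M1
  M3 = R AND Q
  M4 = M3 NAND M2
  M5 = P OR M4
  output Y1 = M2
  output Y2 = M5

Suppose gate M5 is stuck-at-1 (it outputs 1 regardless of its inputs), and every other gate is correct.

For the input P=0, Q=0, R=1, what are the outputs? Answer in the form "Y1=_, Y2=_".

Propagate with M5 forced: M1=1, M2=0, M3=0, M4=1, M5=1 [stuck-at-1].
So the outputs are Y1=0, Y2=1. (Same as the fault-free value — the fault is masked on this input.)

Y1=0, Y2=1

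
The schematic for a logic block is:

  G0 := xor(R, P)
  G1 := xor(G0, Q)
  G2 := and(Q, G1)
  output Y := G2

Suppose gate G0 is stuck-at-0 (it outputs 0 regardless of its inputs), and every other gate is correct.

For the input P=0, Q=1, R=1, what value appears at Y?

1

Propagate with G0 forced: G0=0 [stuck-at-0], G1=1, G2=1.
So Y = 1. (Without the fault it would be 0.)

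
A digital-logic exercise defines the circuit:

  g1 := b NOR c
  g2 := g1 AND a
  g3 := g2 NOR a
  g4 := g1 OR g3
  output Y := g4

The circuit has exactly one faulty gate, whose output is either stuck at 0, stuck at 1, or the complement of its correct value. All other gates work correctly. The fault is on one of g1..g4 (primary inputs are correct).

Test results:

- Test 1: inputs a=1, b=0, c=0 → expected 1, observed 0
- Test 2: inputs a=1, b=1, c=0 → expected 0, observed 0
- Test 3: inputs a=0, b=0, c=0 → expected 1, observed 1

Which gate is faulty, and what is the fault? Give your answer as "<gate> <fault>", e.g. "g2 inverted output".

g1 stuck-at-0

Fault-free values for test 1 (a=1, b=0, c=0): g1=1, g2=1, g3=0, g4=1, giving Y=1. Observed 0.
Test 1: faults giving observed 0 are {g1 stuck-at-0, g1 inverted output, g4 stuck-at-0, g4 inverted output}.
Test 2 (a=1, b=1, c=0): fault-free g1=0, g2=0, g3=0, g4=0 → 0; observed 0. Eliminates g1 inverted output, g4 inverted output.
Test 3 (a=0, b=0, c=0): fault-free g1=1, g2=0, g3=1, g4=1 → 1; observed 1. Eliminates g4 stuck-at-0.
Only g1 stuck-at-0 is consistent with every test.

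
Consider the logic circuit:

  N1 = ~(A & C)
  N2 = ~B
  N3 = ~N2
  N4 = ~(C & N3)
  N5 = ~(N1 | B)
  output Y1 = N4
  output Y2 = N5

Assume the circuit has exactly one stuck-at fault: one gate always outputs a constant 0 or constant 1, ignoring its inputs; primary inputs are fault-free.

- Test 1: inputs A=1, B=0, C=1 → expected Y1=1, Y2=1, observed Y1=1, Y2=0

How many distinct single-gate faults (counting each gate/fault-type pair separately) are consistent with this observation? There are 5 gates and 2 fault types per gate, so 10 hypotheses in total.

2

Fault-free: N1=0, N2=1, N3=0, N4=1, N5=1 → Y1=1, Y2=1. Observed Y1=1, Y2=0.
  N1 stuck-at-0: output Y1=1, Y2=1 ✗
  N1 stuck-at-1: output Y1=1, Y2=0 ✓
  N2 stuck-at-0: output Y1=0, Y2=1 ✗
  N2 stuck-at-1: output Y1=1, Y2=1 ✗
  N3 stuck-at-0: output Y1=1, Y2=1 ✗
  N3 stuck-at-1: output Y1=0, Y2=1 ✗
  N4 stuck-at-0: output Y1=0, Y2=1 ✗
  N4 stuck-at-1: output Y1=1, Y2=1 ✗
  N5 stuck-at-0: output Y1=1, Y2=0 ✓
  N5 stuck-at-1: output Y1=1, Y2=1 ✗
Consistent faults: {N1 stuck-at-1, N5 stuck-at-0} — 2 in all.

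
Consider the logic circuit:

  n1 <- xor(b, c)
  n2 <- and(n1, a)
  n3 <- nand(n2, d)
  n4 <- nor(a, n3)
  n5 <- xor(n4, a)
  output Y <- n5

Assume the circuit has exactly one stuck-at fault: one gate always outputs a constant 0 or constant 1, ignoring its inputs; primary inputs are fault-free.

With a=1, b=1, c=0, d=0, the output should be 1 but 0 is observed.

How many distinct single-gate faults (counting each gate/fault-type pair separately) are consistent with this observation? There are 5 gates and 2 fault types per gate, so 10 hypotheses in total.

Fault-free: n1=1, n2=1, n3=1, n4=0, n5=1 → 1. Observed 0.
  n1 stuck-at-0: output 1 ✗
  n1 stuck-at-1: output 1 ✗
  n2 stuck-at-0: output 1 ✗
  n2 stuck-at-1: output 1 ✗
  n3 stuck-at-0: output 1 ✗
  n3 stuck-at-1: output 1 ✗
  n4 stuck-at-0: output 1 ✗
  n4 stuck-at-1: output 0 ✓
  n5 stuck-at-0: output 0 ✓
  n5 stuck-at-1: output 1 ✗
Consistent faults: {n4 stuck-at-1, n5 stuck-at-0} — 2 in all.

2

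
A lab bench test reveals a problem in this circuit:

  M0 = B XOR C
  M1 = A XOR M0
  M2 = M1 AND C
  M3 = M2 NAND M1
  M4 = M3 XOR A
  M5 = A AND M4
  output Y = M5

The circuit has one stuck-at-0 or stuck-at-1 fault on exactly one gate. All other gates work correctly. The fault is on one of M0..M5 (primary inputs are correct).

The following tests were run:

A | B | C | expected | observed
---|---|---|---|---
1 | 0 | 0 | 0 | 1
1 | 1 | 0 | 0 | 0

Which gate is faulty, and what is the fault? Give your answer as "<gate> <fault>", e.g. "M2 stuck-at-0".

M2 stuck-at-1

Fault-free values for test 1 (A=1, B=0, C=0): M0=0, M1=1, M2=0, M3=1, M4=0, M5=0, giving Y=0. Observed 1.
Test 1: faults giving observed 1 are {M2 stuck-at-1, M3 stuck-at-0, M4 stuck-at-1, M5 stuck-at-1}.
Test 2 (A=1, B=1, C=0): fault-free M0=1, M1=0, M2=0, M3=1, M4=0, M5=0 → 0; observed 0. Eliminates M3 stuck-at-0, M4 stuck-at-1, M5 stuck-at-1.
Only M2 stuck-at-1 is consistent with every test.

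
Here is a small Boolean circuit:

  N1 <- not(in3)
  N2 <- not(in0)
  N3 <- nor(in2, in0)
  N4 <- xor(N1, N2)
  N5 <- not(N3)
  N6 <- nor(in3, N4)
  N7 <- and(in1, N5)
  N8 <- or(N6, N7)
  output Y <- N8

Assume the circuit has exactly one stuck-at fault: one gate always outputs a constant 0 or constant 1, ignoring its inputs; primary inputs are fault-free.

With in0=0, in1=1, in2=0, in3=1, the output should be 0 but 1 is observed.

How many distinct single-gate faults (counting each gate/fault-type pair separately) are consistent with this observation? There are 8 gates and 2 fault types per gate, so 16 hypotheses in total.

Fault-free: N1=0, N2=1, N3=1, N4=1, N5=0, N6=0, N7=0, N8=0 → 0. Observed 1.
  N1: none of the 2 fault types match ✗
  N2: none of the 2 fault types match ✗
  N3: stuck-at-0 ✓; others ✗
  N4: none of the 2 fault types match ✗
  N5: stuck-at-1 ✓; others ✗
  N6: stuck-at-1 ✓; others ✗
  N7: stuck-at-1 ✓; others ✗
  N8: stuck-at-1 ✓; others ✗
Consistent faults: {N3 stuck-at-0, N5 stuck-at-1, N6 stuck-at-1, N7 stuck-at-1, N8 stuck-at-1} — 5 in all.

5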